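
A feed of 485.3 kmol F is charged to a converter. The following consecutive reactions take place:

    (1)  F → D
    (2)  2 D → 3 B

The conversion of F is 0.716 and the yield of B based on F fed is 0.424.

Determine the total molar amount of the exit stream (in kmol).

Conversion of F: F consumed = 1ξ₁ = 0.716 × 485.3 → ξ₁ = 347.5 kmol.
Yield of B: 3ξ₂ / 485.3 = 0.424 → ξ₂ = 68.59 kmol.
Outlet amounts (n = n₀ + Σ ν·ξ):
  F: 485.3 − 1(347.5) = 137.8
  D: 0 + 1(347.5) − 2(68.59) = 210.3
  B: 0 + 3(68.59) = 205.8
Total out = 137.8 + 210.3 + 205.8 = 553.9 kmol.

554 kmol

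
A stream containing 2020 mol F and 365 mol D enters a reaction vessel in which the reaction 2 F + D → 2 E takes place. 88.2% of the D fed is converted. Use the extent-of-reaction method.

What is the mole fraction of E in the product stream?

0.312

D reacted = 0.882 × 365 = 321.9 mol; ν_D = −1, so ξ = 321.9/1 = 321.9 mol.
Outlet amounts (n = n₀ + ν ξ):
  F: 2020 − 2(321.9) = 1376
  D: 365 − 1(321.9) = 43.07
  E: 0 + 2(321.9) = 643.9
Total out = 2063 mol; y_E = 643.9 / 2063 = 0.3121.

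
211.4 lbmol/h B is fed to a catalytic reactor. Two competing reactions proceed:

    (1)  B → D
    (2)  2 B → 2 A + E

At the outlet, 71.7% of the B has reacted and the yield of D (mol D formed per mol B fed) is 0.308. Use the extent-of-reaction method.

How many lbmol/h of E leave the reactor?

Yield of D: 1ξ₁ / 211.4 = 0.308 → ξ₁ = 65.11 lbmol/h.
Conversion of B: 1ξ₁ + 2ξ₂ = 0.717 × 211.4 = 151.6 → ξ₂ = 43.23 lbmol/h.
Outlet amounts (n = n₀ + Σ ν·ξ):
  B: 211.4 − 1(65.11) − 2(43.23) = 59.83
  D: 0 + 1(65.11) = 65.11
  A: 0 + 2(43.23) = 86.46
  E: 0 + 1(43.23) = 43.23

43.2 lbmol/h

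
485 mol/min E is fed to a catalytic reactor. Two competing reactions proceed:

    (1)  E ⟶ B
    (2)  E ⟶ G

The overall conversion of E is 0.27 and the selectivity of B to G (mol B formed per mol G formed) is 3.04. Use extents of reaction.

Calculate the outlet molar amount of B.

98.5 mol/min

Conversion of E: E consumed = 0.27 × 485 = 131 mol/min = 1ξ₁ + 1ξ₂.
Selectivity: 1ξ₁ / (1ξ₂) = 3.04 → ξ₁ = 3.04 ξ₂.
Substitute: (1·3.04 + 1) ξ₂ = 131 → ξ₂ = 32.41 mol/min, ξ₁ = 98.54 mol/min.
Outlet amounts (n = n₀ + Σ ν·ξ):
  E: 485 − 1(98.54) − 1(32.41) = 354
  B: 0 + 1(98.54) = 98.54
  G: 0 + 1(32.41) = 32.41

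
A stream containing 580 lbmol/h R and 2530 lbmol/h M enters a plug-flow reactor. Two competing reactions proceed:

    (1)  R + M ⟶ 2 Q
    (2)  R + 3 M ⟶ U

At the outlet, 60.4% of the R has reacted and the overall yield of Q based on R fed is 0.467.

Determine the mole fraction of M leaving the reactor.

Yield of Q: 2ξ₁ / 580 = 0.467 → ξ₁ = 135.4 lbmol/h.
Conversion of R: 1ξ₁ + 1ξ₂ = 0.604 × 580 = 350.3 → ξ₂ = 214.9 lbmol/h.
Outlet amounts (n = n₀ + Σ ν·ξ):
  R: 580 − 1(135.4) − 1(214.9) = 229.7
  M: 2530 − 1(135.4) − 3(214.9) = 1750
  Q: 0 + 2(135.4) = 270.9
  U: 0 + 1(214.9) = 214.9
Total out = 2465 lbmol/h; y_M = 1750 / 2465 = 0.7098.

0.71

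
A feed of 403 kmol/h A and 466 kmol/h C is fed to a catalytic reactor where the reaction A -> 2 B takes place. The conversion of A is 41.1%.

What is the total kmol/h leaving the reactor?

1030 kmol/h

A reacted = 0.411 × 403 = 165.6 kmol/h; ν_A = −1, so ξ = 165.6/1 = 165.6 kmol/h.
Outlet amounts (n = n₀ + ν ξ):
  A: 403 − 1(165.6) = 237.4
  B: 0 + 2(165.6) = 331.3
  C: 466 (inert)
Total out = 237.4 + 331.3 + 466 = 1035 kmol/h.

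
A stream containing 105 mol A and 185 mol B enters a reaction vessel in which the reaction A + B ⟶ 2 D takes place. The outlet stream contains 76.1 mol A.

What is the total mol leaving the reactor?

For A: n = n₀ − 1ξ → 76.1 = 105 − 1ξ, giving ξ = 28.9 mol.
Outlet amounts (n = n₀ + ν ξ):
  A: 105 − 1(28.9) = 76.1
  B: 185 − 1(28.9) = 156.1
  D: 0 + 2(28.9) = 57.8
Total out = 76.1 + 156.1 + 57.8 = 290 mol.

290 mol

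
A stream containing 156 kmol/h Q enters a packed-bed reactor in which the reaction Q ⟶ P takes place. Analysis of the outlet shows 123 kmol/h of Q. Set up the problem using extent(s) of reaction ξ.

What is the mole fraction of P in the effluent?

0.212

For Q: n = n₀ − 1ξ → 123 = 156 − 1ξ, giving ξ = 33 kmol/h.
Outlet amounts (n = n₀ + ν ξ):
  Q: 156 − 1(33) = 123
  P: 0 + 1(33) = 33
Total out = 156 kmol/h; y_P = 33 / 156 = 0.2115.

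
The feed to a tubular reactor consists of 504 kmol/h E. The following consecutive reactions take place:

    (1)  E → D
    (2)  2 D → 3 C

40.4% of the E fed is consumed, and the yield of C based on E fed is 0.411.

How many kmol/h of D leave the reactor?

65.5 kmol/h

Conversion of E: E consumed = 1ξ₁ = 0.404 × 504 → ξ₁ = 203.6 kmol/h.
Yield of C: 3ξ₂ / 504 = 0.411 → ξ₂ = 69.05 kmol/h.
Outlet amounts (n = n₀ + Σ ν·ξ):
  E: 504 − 1(203.6) = 300.4
  D: 0 + 1(203.6) − 2(69.05) = 65.52
  C: 0 + 3(69.05) = 207.1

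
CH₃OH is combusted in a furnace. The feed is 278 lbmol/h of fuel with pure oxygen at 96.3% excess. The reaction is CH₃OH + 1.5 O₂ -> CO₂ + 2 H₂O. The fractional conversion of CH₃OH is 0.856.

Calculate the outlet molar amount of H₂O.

476 lbmol/h

Stoichiometric O₂ = 1.5 × 278 = 417 lbmol/h; O₂ fed = 417 × 1.963 = 818.6 lbmol/h.
Fuel reacted = 0.856 × 278 → ξ = 238 lbmol/h.
Outlet (n = n₀ + ν ξ):
  CH₃OH: 278 − 1(238) = 40.03
  O₂: 818.6 − 1.5(238) = 461.6
  CO₂: 0 + 1(238) = 238
  H₂O: 0 + 2(238) = 475.9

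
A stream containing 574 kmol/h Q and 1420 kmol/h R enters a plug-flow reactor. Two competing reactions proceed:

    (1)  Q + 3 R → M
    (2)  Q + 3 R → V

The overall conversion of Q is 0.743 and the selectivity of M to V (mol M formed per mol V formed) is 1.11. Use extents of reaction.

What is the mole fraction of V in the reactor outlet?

0.283

Conversion of Q: Q consumed = 0.743 × 574 = 426.5 kmol/h = 1ξ₁ + 1ξ₂.
Selectivity: 1ξ₁ / (1ξ₂) = 1.11 → ξ₁ = 1.11 ξ₂.
Substitute: (1·1.11 + 1) ξ₂ = 426.5 → ξ₂ = 202.1 kmol/h, ξ₁ = 224.4 kmol/h.
Outlet amounts (n = n₀ + Σ ν·ξ):
  Q: 574 − 1(224.4) − 1(202.1) = 147.5
  R: 1420 − 3(224.4) − 3(202.1) = 140.6
  M: 0 + 1(224.4) = 224.4
  V: 0 + 1(202.1) = 202.1
Total out = 714.6 kmol/h; y_V = 202.1 / 714.6 = 0.2829.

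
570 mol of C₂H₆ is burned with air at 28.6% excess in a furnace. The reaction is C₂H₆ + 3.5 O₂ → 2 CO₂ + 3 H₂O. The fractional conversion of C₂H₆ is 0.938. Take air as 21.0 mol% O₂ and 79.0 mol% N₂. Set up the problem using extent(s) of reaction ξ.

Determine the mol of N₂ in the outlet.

9650 mol

Stoichiometric O₂ = 3.5 × 570 = 1995 mol; O₂ fed = 1995 × 1.286 = 2566 mol.
N₂ fed = 2566 × 79/21 = 9651 mol.
Fuel reacted = 0.938 × 570 → ξ = 534.7 mol.
Outlet (n = n₀ + ν ξ):
  C₂H₆: 570 − 1(534.7) = 35.34
  O₂: 2566 − 3.5(534.7) = 694.3
  N₂: 9651 (inert)
  CO₂: 0 + 2(534.7) = 1069
  H₂O: 0 + 3(534.7) = 1604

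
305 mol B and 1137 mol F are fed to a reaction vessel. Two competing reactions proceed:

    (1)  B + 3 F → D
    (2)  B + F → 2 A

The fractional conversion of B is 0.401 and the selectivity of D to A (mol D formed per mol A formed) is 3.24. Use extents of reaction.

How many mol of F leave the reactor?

803 mol

Conversion of B: B consumed = 0.401 × 305 = 122.3 mol = 1ξ₁ + 1ξ₂.
Selectivity: 1ξ₁ / (2ξ₂) = 3.24 → ξ₁ = 6.48 ξ₂.
Substitute: (1·6.48 + 1) ξ₂ = 122.3 → ξ₂ = 16.35 mol, ξ₁ = 106 mol.
Outlet amounts (n = n₀ + Σ ν·ξ):
  B: 305 − 1(106) − 1(16.35) = 182.7
  F: 1137 − 3(106) − 1(16.35) = 802.8
  D: 0 + 1(106) = 106
  A: 0 + 2(16.35) = 32.7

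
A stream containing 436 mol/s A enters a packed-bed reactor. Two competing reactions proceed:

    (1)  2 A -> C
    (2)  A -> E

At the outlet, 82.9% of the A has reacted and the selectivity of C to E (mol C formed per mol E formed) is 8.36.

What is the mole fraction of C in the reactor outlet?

0.642

Conversion of A: A consumed = 0.829 × 436 = 361.4 mol/s = 2ξ₁ + 1ξ₂.
Selectivity: 1ξ₁ / (1ξ₂) = 8.36 → ξ₁ = 8.36 ξ₂.
Substitute: (2·8.36 + 1) ξ₂ = 361.4 → ξ₂ = 20.4 mol/s, ξ₁ = 170.5 mol/s.
Outlet amounts (n = n₀ + Σ ν·ξ):
  A: 436 − 2(170.5) − 1(20.4) = 74.56
  C: 0 + 1(170.5) = 170.5
  E: 0 + 1(20.4) = 20.4
Total out = 265.5 mol/s; y_C = 170.5 / 265.5 = 0.6423.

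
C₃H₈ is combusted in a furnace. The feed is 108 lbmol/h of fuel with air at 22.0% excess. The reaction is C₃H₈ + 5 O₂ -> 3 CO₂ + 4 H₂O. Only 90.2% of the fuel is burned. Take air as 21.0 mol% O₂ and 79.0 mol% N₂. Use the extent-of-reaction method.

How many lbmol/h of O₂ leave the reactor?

172 lbmol/h

Stoichiometric O₂ = 5 × 108 = 540 lbmol/h; O₂ fed = 540 × 1.220 = 658.8 lbmol/h.
N₂ fed = 658.8 × 79/21 = 2478 lbmol/h.
Fuel reacted = 0.902 × 108 → ξ = 97.42 lbmol/h.
Outlet (n = n₀ + ν ξ):
  C₃H₈: 108 − 1(97.42) = 10.58
  O₂: 658.8 − 5(97.42) = 171.7
  N₂: 2478 (inert)
  CO₂: 0 + 3(97.42) = 292.2
  H₂O: 0 + 4(97.42) = 389.7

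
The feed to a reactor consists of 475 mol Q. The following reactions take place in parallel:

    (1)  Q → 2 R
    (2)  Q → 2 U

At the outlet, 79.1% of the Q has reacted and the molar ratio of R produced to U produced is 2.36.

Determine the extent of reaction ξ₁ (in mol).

Conversion of Q: Q consumed = 0.791 × 475 = 375.7 mol = 1ξ₁ + 1ξ₂.
Selectivity: 2ξ₁ / (2ξ₂) = 2.36 → ξ₁ = 2.36 ξ₂.
Substitute: (1·2.36 + 1) ξ₂ = 375.7 → ξ₂ = 111.8 mol, ξ₁ = 263.9 mol.
Outlet amounts (n = n₀ + Σ ν·ξ):
  Q: 475 − 1(263.9) − 1(111.8) = 99.27
  R: 0 + 2(263.9) = 527.8
  U: 0 + 2(111.8) = 223.6

ξ₁ = 264 mol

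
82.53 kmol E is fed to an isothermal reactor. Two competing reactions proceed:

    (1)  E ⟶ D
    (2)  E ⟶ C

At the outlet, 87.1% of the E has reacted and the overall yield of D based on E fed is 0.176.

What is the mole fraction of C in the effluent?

0.695

Yield of D: 1ξ₁ / 82.53 = 0.176 → ξ₁ = 14.53 kmol.
Conversion of E: 1ξ₁ + 1ξ₂ = 0.871 × 82.53 = 71.88 → ξ₂ = 57.36 kmol.
Outlet amounts (n = n₀ + Σ ν·ξ):
  E: 82.53 − 1(14.53) − 1(57.36) = 10.65
  D: 0 + 1(14.53) = 14.53
  C: 0 + 1(57.36) = 57.36
Total out = 82.53 kmol; y_C = 57.36 / 82.53 = 0.695.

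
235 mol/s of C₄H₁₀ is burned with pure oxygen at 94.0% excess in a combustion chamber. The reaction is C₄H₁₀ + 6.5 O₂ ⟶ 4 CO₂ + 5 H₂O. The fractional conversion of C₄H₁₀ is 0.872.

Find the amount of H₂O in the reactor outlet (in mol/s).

Stoichiometric O₂ = 6.5 × 235 = 1528 mol/s; O₂ fed = 1528 × 1.940 = 2963 mol/s.
Fuel reacted = 0.872 × 235 → ξ = 204.9 mol/s.
Outlet (n = n₀ + ν ξ):
  C₄H₁₀: 235 − 1(204.9) = 30.08
  O₂: 2963 − 6.5(204.9) = 1631
  CO₂: 0 + 4(204.9) = 819.7
  H₂O: 0 + 5(204.9) = 1025

1020 mol/s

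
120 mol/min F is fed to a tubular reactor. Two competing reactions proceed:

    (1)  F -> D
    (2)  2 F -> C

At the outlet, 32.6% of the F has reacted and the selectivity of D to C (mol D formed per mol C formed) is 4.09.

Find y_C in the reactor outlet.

0.0566

Conversion of F: F consumed = 0.326 × 120 = 39.12 mol/min = 1ξ₁ + 2ξ₂.
Selectivity: 1ξ₁ / (1ξ₂) = 4.09 → ξ₁ = 4.09 ξ₂.
Substitute: (1·4.09 + 2) ξ₂ = 39.12 → ξ₂ = 6.424 mol/min, ξ₁ = 26.27 mol/min.
Outlet amounts (n = n₀ + Σ ν·ξ):
  F: 120 − 1(26.27) − 2(6.424) = 80.88
  D: 0 + 1(26.27) = 26.27
  C: 0 + 1(6.424) = 6.424
Total out = 113.6 mol/min; y_C = 6.424 / 113.6 = 0.05656.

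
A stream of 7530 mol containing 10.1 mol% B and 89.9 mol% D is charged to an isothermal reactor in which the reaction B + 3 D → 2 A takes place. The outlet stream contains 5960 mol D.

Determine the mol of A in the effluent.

For D: n = n₀ − 3ξ → 5960 = 6769 − 3ξ, giving ξ = 269.8 mol.
Outlet amounts (n = n₀ + ν ξ):
  B: 760.5 − 1(269.8) = 490.7
  D: 6769 − 3(269.8) = 5960
  A: 0 + 2(269.8) = 539.6

540 mol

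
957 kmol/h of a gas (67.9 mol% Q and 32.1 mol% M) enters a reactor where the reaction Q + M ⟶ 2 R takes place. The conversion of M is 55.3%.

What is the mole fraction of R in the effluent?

0.355

M reacted = 0.553 × 307.2 = 169.9 kmol/h; ν_M = −1, so ξ = 169.9/1 = 169.9 kmol/h.
Outlet amounts (n = n₀ + ν ξ):
  Q: 649.8 − 1(169.9) = 479.9
  M: 307.2 − 1(169.9) = 137.3
  R: 0 + 2(169.9) = 339.8
Total out = 957 kmol/h; y_R = 339.8 / 957 = 0.355.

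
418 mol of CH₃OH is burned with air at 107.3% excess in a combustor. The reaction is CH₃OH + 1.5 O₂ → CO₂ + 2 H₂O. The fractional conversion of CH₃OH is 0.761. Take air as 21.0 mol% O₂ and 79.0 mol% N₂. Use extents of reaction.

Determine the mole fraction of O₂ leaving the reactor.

0.122

Stoichiometric O₂ = 1.5 × 418 = 627 mol; O₂ fed = 627 × 2.073 = 1300 mol.
N₂ fed = 1300 × 79/21 = 4890 mol.
Fuel reacted = 0.761 × 418 → ξ = 318.1 mol.
Outlet (n = n₀ + ν ξ):
  CH₃OH: 418 − 1(318.1) = 99.9
  O₂: 1300 − 1.5(318.1) = 822.6
  N₂: 4890 (inert)
  CO₂: 0 + 1(318.1) = 318.1
  H₂O: 0 + 2(318.1) = 636.2
Total out = 6766 mol; y_O₂ = 822.6 / 6766 = 0.1216.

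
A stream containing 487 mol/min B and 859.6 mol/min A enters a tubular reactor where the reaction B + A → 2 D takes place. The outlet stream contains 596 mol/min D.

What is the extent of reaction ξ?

For D: n = n₀ + 2ξ → 596 = 0 + 2ξ, giving ξ = 298 mol/min.
Outlet amounts (n = n₀ + ν ξ):
  B: 487 − 1(298) = 189
  A: 859.6 − 1(298) = 561.6
  D: 0 + 2(298) = 596

ξ = 298 mol/min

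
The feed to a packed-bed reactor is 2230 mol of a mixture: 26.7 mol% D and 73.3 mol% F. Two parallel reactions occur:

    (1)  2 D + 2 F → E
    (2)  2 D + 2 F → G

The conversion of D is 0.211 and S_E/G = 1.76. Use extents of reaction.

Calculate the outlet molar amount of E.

40.1 mol

Conversion of D: D consumed = 0.211 × 595.4 = 125.6 mol = 2ξ₁ + 2ξ₂.
Selectivity: 1ξ₁ / (1ξ₂) = 1.76 → ξ₁ = 1.76 ξ₂.
Substitute: (2·1.76 + 2) ξ₂ = 125.6 → ξ₂ = 22.76 mol, ξ₁ = 40.06 mol.
Outlet amounts (n = n₀ + Σ ν·ξ):
  D: 595.4 − 2(40.06) − 2(22.76) = 469.8
  F: 1635 − 2(40.06) − 2(22.76) = 1509
  E: 0 + 1(40.06) = 40.06
  G: 0 + 1(22.76) = 22.76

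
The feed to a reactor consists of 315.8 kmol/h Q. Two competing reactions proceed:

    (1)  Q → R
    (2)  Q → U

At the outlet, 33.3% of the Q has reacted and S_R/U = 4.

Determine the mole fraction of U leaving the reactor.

0.0666

Conversion of Q: Q consumed = 0.333 × 315.8 = 105.2 kmol/h = 1ξ₁ + 1ξ₂.
Selectivity: 1ξ₁ / (1ξ₂) = 4 → ξ₁ = 4 ξ₂.
Substitute: (1·4 + 1) ξ₂ = 105.2 → ξ₂ = 21.03 kmol/h, ξ₁ = 84.13 kmol/h.
Outlet amounts (n = n₀ + Σ ν·ξ):
  Q: 315.8 − 1(84.13) − 1(21.03) = 210.6
  R: 0 + 1(84.13) = 84.13
  U: 0 + 1(21.03) = 21.03
Total out = 315.8 kmol/h; y_U = 21.03 / 315.8 = 0.0666.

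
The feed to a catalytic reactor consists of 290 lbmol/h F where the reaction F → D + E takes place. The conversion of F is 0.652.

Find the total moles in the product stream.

479 lbmol/h

F reacted = 0.652 × 290 = 189.1 lbmol/h; ν_F = −1, so ξ = 189.1/1 = 189.1 lbmol/h.
Outlet amounts (n = n₀ + ν ξ):
  F: 290 − 1(189.1) = 100.9
  D: 0 + 1(189.1) = 189.1
  E: 0 + 1(189.1) = 189.1
Total out = 100.9 + 189.1 + 189.1 = 479.1 lbmol/h.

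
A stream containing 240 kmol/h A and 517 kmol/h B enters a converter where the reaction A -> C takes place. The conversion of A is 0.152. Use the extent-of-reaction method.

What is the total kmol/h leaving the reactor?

757 kmol/h

A reacted = 0.152 × 240 = 36.48 kmol/h; ν_A = −1, so ξ = 36.48/1 = 36.48 kmol/h.
Outlet amounts (n = n₀ + ν ξ):
  A: 240 − 1(36.48) = 203.5
  C: 0 + 1(36.48) = 36.48
  B: 517 (inert)
Total out = 203.5 + 36.48 + 517 = 757 kmol/h.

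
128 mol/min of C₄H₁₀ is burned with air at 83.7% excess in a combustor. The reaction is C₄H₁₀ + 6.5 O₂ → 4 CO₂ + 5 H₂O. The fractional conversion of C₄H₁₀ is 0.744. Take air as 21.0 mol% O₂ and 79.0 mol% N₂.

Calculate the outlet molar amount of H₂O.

476 mol/min

Stoichiometric O₂ = 6.5 × 128 = 832 mol/min; O₂ fed = 832 × 1.837 = 1528 mol/min.
N₂ fed = 1528 × 79/21 = 5750 mol/min.
Fuel reacted = 0.744 × 128 → ξ = 95.23 mol/min.
Outlet (n = n₀ + ν ξ):
  C₄H₁₀: 128 − 1(95.23) = 32.77
  O₂: 1528 − 6.5(95.23) = 909.4
  N₂: 5750 (inert)
  CO₂: 0 + 4(95.23) = 380.9
  H₂O: 0 + 5(95.23) = 476.2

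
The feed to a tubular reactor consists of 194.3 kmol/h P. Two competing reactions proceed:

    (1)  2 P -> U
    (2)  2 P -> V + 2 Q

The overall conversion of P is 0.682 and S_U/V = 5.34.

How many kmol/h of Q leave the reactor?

20.9 kmol/h

Conversion of P: P consumed = 0.682 × 194.3 = 132.5 kmol/h = 2ξ₁ + 2ξ₂.
Selectivity: 1ξ₁ / (1ξ₂) = 5.34 → ξ₁ = 5.34 ξ₂.
Substitute: (2·5.34 + 2) ξ₂ = 132.5 → ξ₂ = 10.45 kmol/h, ξ₁ = 55.81 kmol/h.
Outlet amounts (n = n₀ + Σ ν·ξ):
  P: 194.3 − 2(55.81) − 2(10.45) = 61.79
  U: 0 + 1(55.81) = 55.81
  V: 0 + 1(10.45) = 10.45
  Q: 0 + 2(10.45) = 20.9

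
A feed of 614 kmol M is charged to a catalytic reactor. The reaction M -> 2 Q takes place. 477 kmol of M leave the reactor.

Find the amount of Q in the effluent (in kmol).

For M: n = n₀ − 1ξ → 477 = 614 − 1ξ, giving ξ = 137 kmol.
Outlet amounts (n = n₀ + ν ξ):
  M: 614 − 1(137) = 477
  Q: 0 + 2(137) = 274

274 kmol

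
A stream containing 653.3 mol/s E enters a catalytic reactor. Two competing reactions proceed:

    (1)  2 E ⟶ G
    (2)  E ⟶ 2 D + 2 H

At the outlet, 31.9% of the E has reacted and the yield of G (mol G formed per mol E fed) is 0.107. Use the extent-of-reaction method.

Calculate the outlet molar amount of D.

137 mol/s

Yield of G: 1ξ₁ / 653.3 = 0.107 → ξ₁ = 69.9 mol/s.
Conversion of E: 2ξ₁ + 1ξ₂ = 0.319 × 653.3 = 208.4 → ξ₂ = 68.6 mol/s.
Outlet amounts (n = n₀ + Σ ν·ξ):
  E: 653.3 − 2(69.9) − 1(68.6) = 444.9
  G: 0 + 1(69.9) = 69.9
  D: 0 + 2(68.6) = 137.2
  H: 0 + 2(68.6) = 137.2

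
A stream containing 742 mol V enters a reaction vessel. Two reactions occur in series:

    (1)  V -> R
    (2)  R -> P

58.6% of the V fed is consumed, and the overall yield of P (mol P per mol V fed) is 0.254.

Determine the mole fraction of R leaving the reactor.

0.332

Conversion of V: V consumed = 1ξ₁ = 0.586 × 742 → ξ₁ = 434.8 mol.
Yield of P: 1ξ₂ / 742 = 0.254 → ξ₂ = 188.5 mol.
Outlet amounts (n = n₀ + Σ ν·ξ):
  V: 742 − 1(434.8) = 307.2
  R: 0 + 1(434.8) − 1(188.5) = 246.3
  P: 0 + 1(188.5) = 188.5
Total out = 742 mol; y_R = 246.3 / 742 = 0.332.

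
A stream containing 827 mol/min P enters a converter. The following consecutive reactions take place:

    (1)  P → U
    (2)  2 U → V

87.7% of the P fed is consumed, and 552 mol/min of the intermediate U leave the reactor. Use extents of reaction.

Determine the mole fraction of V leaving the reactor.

0.117

Conversion of P: P consumed = 1ξ₁ = 0.877 × 827 → ξ₁ = 725.3 mol/min.
U balance: n_U = 0 + 1ξ₁ − 2ξ₂ = 552 → ξ₂ = (1·725.3 − 552)/2 = 86.64 mol/min.
Outlet amounts (n = n₀ + Σ ν·ξ):
  P: 827 − 1(725.3) = 101.7
  U: 0 + 1(725.3) − 2(86.64) = 552
  V: 0 + 1(86.64) = 86.64
Total out = 740.4 mol/min; y_V = 86.64 / 740.4 = 0.117.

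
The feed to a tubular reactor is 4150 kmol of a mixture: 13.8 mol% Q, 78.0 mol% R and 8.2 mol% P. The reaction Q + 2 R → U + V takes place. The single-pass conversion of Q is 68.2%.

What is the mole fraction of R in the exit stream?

0.653

Q reacted = 0.682 × 572.7 = 390.6 kmol; ν_Q = −1, so ξ = 390.6/1 = 390.6 kmol.
Outlet amounts (n = n₀ + ν ξ):
  Q: 572.7 − 1(390.6) = 182.1
  R: 3237 − 2(390.6) = 2456
  U: 0 + 1(390.6) = 390.6
  V: 0 + 1(390.6) = 390.6
  P: 340.3 (inert)
Total out = 3759 kmol; y_R = 2456 / 3759 = 0.6532.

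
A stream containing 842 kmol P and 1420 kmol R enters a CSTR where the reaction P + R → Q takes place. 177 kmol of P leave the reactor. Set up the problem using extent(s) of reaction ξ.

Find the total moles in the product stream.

For P: n = n₀ − 1ξ → 177 = 842 − 1ξ, giving ξ = 665 kmol.
Outlet amounts (n = n₀ + ν ξ):
  P: 842 − 1(665) = 177
  R: 1420 − 1(665) = 755
  Q: 0 + 1(665) = 665
Total out = 177 + 755 + 665 = 1597 kmol.

1600 kmol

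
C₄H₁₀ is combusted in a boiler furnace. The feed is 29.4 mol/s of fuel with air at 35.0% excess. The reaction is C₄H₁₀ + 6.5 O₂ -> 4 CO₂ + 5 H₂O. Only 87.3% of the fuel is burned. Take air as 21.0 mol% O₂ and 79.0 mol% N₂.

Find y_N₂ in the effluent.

0.749

Stoichiometric O₂ = 6.5 × 29.4 = 191.1 mol/s; O₂ fed = 191.1 × 1.350 = 258 mol/s.
N₂ fed = 258 × 79/21 = 970.5 mol/s.
Fuel reacted = 0.873 × 29.4 → ξ = 25.67 mol/s.
Outlet (n = n₀ + ν ξ):
  C₄H₁₀: 29.4 − 1(25.67) = 3.734
  O₂: 258 − 6.5(25.67) = 91.15
  N₂: 970.5 (inert)
  CO₂: 0 + 4(25.67) = 102.7
  H₂O: 0 + 5(25.67) = 128.3
Total out = 1296 mol/s; y_N₂ = 970.5 / 1296 = 0.7486.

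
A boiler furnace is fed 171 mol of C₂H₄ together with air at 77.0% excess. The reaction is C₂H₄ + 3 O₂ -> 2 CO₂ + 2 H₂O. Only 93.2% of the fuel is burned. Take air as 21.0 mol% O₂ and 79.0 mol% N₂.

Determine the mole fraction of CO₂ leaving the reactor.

0.0709

Stoichiometric O₂ = 3 × 171 = 513 mol; O₂ fed = 513 × 1.770 = 908 mol.
N₂ fed = 908 × 79/21 = 3416 mol.
Fuel reacted = 0.932 × 171 → ξ = 159.4 mol.
Outlet (n = n₀ + ν ξ):
  C₂H₄: 171 − 1(159.4) = 11.63
  O₂: 908 − 3(159.4) = 429.9
  N₂: 3416 (inert)
  CO₂: 0 + 2(159.4) = 318.7
  H₂O: 0 + 2(159.4) = 318.7
Total out = 4495 mol; y_CO₂ = 318.7 / 4495 = 0.07091.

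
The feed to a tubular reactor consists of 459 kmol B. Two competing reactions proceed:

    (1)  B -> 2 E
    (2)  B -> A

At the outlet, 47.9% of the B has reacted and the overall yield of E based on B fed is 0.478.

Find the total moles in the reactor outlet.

569 kmol

Yield of E: 2ξ₁ / 459 = 0.478 → ξ₁ = 109.7 kmol.
Conversion of B: 1ξ₁ + 1ξ₂ = 0.479 × 459 = 219.9 → ξ₂ = 110.2 kmol.
Outlet amounts (n = n₀ + Σ ν·ξ):
  B: 459 − 1(109.7) − 1(110.2) = 239.1
  E: 0 + 2(109.7) = 219.4
  A: 0 + 1(110.2) = 110.2
Total out = 239.1 + 219.4 + 110.2 = 568.7 kmol.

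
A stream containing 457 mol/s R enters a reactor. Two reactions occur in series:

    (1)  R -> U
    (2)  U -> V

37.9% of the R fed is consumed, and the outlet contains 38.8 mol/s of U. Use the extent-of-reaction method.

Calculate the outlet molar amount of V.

Conversion of R: R consumed = 1ξ₁ = 0.379 × 457 → ξ₁ = 173.2 mol/s.
U balance: n_U = 0 + 1ξ₁ − 1ξ₂ = 38.8 → ξ₂ = (1·173.2 − 38.8)/1 = 134.4 mol/s.
Outlet amounts (n = n₀ + Σ ν·ξ):
  R: 457 − 1(173.2) = 283.8
  U: 0 + 1(173.2) − 1(134.4) = 38.8
  V: 0 + 1(134.4) = 134.4

134 mol/s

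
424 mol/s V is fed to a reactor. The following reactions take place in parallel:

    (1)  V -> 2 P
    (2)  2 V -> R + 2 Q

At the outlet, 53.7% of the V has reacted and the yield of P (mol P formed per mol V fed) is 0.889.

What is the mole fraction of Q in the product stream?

Yield of P: 2ξ₁ / 424 = 0.889 → ξ₁ = 188.5 mol/s.
Conversion of V: 1ξ₁ + 2ξ₂ = 0.537 × 424 = 227.7 → ξ₂ = 19.61 mol/s.
Outlet amounts (n = n₀ + Σ ν·ξ):
  V: 424 − 1(188.5) − 2(19.61) = 196.3
  P: 0 + 2(188.5) = 376.9
  R: 0 + 1(19.61) = 19.61
  Q: 0 + 2(19.61) = 39.22
Total out = 632.1 mol/s; y_Q = 39.22 / 632.1 = 0.06205.

0.062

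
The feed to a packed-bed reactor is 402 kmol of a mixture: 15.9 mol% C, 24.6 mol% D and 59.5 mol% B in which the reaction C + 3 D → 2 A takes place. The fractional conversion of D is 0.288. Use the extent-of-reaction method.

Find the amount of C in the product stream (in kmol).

54.4 kmol

D reacted = 0.288 × 98.89 = 28.48 kmol; ν_D = −3, so ξ = 28.48/3 = 9.494 kmol.
Outlet amounts (n = n₀ + ν ξ):
  C: 63.92 − 1(9.494) = 54.42
  D: 98.89 − 3(9.494) = 70.41
  A: 0 + 2(9.494) = 18.99
  B: 239.2 (inert)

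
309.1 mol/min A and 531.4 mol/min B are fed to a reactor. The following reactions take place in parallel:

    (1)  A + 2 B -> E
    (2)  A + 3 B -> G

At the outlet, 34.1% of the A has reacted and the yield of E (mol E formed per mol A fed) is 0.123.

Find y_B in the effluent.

Yield of E: 1ξ₁ / 309.1 = 0.123 → ξ₁ = 38.02 mol/min.
Conversion of A: 1ξ₁ + 1ξ₂ = 0.341 × 309.1 = 105.4 → ξ₂ = 67.38 mol/min.
Outlet amounts (n = n₀ + Σ ν·ξ):
  A: 309.1 − 1(38.02) − 1(67.38) = 203.7
  B: 531.4 − 2(38.02) − 3(67.38) = 253.2
  E: 0 + 1(38.02) = 38.02
  G: 0 + 1(67.38) = 67.38
Total out = 562.3 mol/min; y_B = 253.2 / 562.3 = 0.4503.

0.45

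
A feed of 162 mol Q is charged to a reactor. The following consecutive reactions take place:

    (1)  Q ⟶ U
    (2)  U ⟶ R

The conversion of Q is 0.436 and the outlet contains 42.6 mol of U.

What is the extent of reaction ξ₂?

ξ₂ = 28 mol

Conversion of Q: Q consumed = 1ξ₁ = 0.436 × 162 → ξ₁ = 70.63 mol.
U balance: n_U = 0 + 1ξ₁ − 1ξ₂ = 42.6 → ξ₂ = (1·70.63 − 42.6)/1 = 28.03 mol.
Outlet amounts (n = n₀ + Σ ν·ξ):
  Q: 162 − 1(70.63) = 91.37
  U: 0 + 1(70.63) − 1(28.03) = 42.6
  R: 0 + 1(28.03) = 28.03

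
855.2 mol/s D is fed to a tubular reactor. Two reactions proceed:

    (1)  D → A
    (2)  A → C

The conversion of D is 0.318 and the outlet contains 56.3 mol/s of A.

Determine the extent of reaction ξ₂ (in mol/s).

ξ₂ = 216 mol/s

Conversion of D: D consumed = 1ξ₁ = 0.318 × 855.2 → ξ₁ = 272 mol/s.
A balance: n_A = 0 + 1ξ₁ − 1ξ₂ = 56.3 → ξ₂ = (1·272 − 56.3)/1 = 215.7 mol/s.
Outlet amounts (n = n₀ + Σ ν·ξ):
  D: 855.2 − 1(272) = 583.2
  A: 0 + 1(272) − 1(215.7) = 56.3
  C: 0 + 1(215.7) = 215.7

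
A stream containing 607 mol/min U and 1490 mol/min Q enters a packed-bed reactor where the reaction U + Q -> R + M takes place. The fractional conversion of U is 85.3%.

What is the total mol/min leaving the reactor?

2100 mol/min

U reacted = 0.853 × 607 = 517.8 mol/min; ν_U = −1, so ξ = 517.8/1 = 517.8 mol/min.
Outlet amounts (n = n₀ + ν ξ):
  U: 607 − 1(517.8) = 89.23
  Q: 1490 − 1(517.8) = 972.2
  R: 0 + 1(517.8) = 517.8
  M: 0 + 1(517.8) = 517.8
Total out = 89.23 + 972.2 + 517.8 + 517.8 = 2097 mol/min.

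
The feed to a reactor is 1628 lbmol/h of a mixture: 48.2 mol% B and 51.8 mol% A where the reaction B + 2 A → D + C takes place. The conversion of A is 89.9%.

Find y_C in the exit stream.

A reacted = 0.899 × 843.3 = 758.1 lbmol/h; ν_A = −2, so ξ = 758.1/2 = 379.1 lbmol/h.
Outlet amounts (n = n₀ + ν ξ):
  B: 784.7 − 1(379.1) = 405.6
  A: 843.3 − 2(379.1) = 85.17
  D: 0 + 1(379.1) = 379.1
  C: 0 + 1(379.1) = 379.1
Total out = 1249 lbmol/h; y_C = 379.1 / 1249 = 0.3035.

0.304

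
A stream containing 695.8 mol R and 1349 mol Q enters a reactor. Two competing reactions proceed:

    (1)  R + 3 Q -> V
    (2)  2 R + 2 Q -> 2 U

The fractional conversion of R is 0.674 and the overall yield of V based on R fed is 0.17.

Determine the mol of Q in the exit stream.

643 mol

Yield of V: 1ξ₁ / 695.8 = 0.17 → ξ₁ = 118.3 mol.
Conversion of R: 1ξ₁ + 2ξ₂ = 0.674 × 695.8 = 469 → ξ₂ = 175.3 mol.
Outlet amounts (n = n₀ + Σ ν·ξ):
  R: 695.8 − 1(118.3) − 2(175.3) = 226.8
  Q: 1349 − 3(118.3) − 2(175.3) = 643.5
  V: 0 + 1(118.3) = 118.3
  U: 0 + 2(175.3) = 350.7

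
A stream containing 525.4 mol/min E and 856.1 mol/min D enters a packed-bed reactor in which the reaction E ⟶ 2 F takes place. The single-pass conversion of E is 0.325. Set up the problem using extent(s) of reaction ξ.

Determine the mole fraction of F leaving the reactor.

E reacted = 0.325 × 525.4 = 170.8 mol/min; ν_E = −1, so ξ = 170.8/1 = 170.8 mol/min.
Outlet amounts (n = n₀ + ν ξ):
  E: 525.4 − 1(170.8) = 354.6
  F: 0 + 2(170.8) = 341.5
  D: 856.1 (inert)
Total out = 1552 mol/min; y_F = 341.5 / 1552 = 0.22.

0.22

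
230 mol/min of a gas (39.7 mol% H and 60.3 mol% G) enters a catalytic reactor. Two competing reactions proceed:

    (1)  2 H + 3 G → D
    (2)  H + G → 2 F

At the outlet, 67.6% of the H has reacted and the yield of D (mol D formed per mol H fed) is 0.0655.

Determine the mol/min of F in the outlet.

99.5 mol/min

Yield of D: 1ξ₁ / 91.31 = 0.0655 → ξ₁ = 5.981 mol/min.
Conversion of H: 2ξ₁ + 1ξ₂ = 0.676 × 91.31 = 61.73 → ξ₂ = 49.76 mol/min.
Outlet amounts (n = n₀ + Σ ν·ξ):
  H: 91.31 − 2(5.981) − 1(49.76) = 29.58
  G: 138.7 − 3(5.981) − 1(49.76) = 70.98
  D: 0 + 1(5.981) = 5.981
  F: 0 + 2(49.76) = 99.53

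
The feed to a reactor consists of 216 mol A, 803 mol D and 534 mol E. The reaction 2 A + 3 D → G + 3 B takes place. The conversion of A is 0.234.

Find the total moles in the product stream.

A reacted = 0.234 × 216 = 50.54 mol; ν_A = −2, so ξ = 50.54/2 = 25.27 mol.
Outlet amounts (n = n₀ + ν ξ):
  A: 216 − 2(25.27) = 165.5
  D: 803 − 3(25.27) = 727.2
  G: 0 + 1(25.27) = 25.27
  B: 0 + 3(25.27) = 75.82
  E: 534 (inert)
Total out = 165.5 + 727.2 + 25.27 + 75.82 + 534 = 1528 mol.

1530 mol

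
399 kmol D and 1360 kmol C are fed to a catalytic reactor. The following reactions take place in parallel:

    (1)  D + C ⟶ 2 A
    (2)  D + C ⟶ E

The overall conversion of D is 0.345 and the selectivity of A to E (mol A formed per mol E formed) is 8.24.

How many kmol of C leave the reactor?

1220 kmol

Conversion of D: D consumed = 0.345 × 399 = 137.7 kmol = 1ξ₁ + 1ξ₂.
Selectivity: 2ξ₁ / (1ξ₂) = 8.24 → ξ₁ = 4.12 ξ₂.
Substitute: (1·4.12 + 1) ξ₂ = 137.7 → ξ₂ = 26.89 kmol, ξ₁ = 110.8 kmol.
Outlet amounts (n = n₀ + Σ ν·ξ):
  D: 399 − 1(110.8) − 1(26.89) = 261.3
  C: 1360 − 1(110.8) − 1(26.89) = 1222
  A: 0 + 2(110.8) = 221.5
  E: 0 + 1(26.89) = 26.89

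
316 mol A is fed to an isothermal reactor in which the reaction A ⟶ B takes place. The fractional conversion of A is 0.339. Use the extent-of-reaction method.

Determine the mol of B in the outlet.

107 mol

A reacted = 0.339 × 316 = 107.1 mol; ν_A = −1, so ξ = 107.1/1 = 107.1 mol.
Outlet amounts (n = n₀ + ν ξ):
  A: 316 − 1(107.1) = 208.9
  B: 0 + 1(107.1) = 107.1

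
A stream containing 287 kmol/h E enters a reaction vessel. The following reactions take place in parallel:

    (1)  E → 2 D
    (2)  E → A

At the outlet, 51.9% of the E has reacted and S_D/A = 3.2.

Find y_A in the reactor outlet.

Conversion of E: E consumed = 0.519 × 287 = 149 kmol/h = 1ξ₁ + 1ξ₂.
Selectivity: 2ξ₁ / (1ξ₂) = 3.2 → ξ₁ = 1.6 ξ₂.
Substitute: (1·1.6 + 1) ξ₂ = 149 → ξ₂ = 57.29 kmol/h, ξ₁ = 91.66 kmol/h.
Outlet amounts (n = n₀ + Σ ν·ξ):
  E: 287 − 1(91.66) − 1(57.29) = 138
  D: 0 + 2(91.66) = 183.3
  A: 0 + 1(57.29) = 57.29
Total out = 378.7 kmol/h; y_A = 57.29 / 378.7 = 0.1513.

0.151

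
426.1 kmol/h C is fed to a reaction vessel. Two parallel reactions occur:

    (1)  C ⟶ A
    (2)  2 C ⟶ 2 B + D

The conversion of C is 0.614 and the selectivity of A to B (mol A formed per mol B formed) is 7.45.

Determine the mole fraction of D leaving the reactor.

Conversion of C: C consumed = 0.614 × 426.1 = 261.6 kmol/h = 1ξ₁ + 2ξ₂.
Selectivity: 1ξ₁ / (2ξ₂) = 7.45 → ξ₁ = 14.9 ξ₂.
Substitute: (1·14.9 + 2) ξ₂ = 261.6 → ξ₂ = 15.48 kmol/h, ξ₁ = 230.7 kmol/h.
Outlet amounts (n = n₀ + Σ ν·ξ):
  C: 426.1 − 1(230.7) − 2(15.48) = 164.5
  A: 0 + 1(230.7) = 230.7
  B: 0 + 2(15.48) = 30.96
  D: 0 + 1(15.48) = 15.48
Total out = 441.6 kmol/h; y_D = 15.48 / 441.6 = 0.03506.

0.0351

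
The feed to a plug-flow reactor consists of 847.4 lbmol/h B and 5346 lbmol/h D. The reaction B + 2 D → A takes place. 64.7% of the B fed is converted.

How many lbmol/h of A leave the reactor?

B reacted = 0.647 × 847.4 = 548.3 lbmol/h; ν_B = −1, so ξ = 548.3/1 = 548.3 lbmol/h.
Outlet amounts (n = n₀ + ν ξ):
  B: 847.4 − 1(548.3) = 299.1
  D: 5346 − 2(548.3) = 4249
  A: 0 + 1(548.3) = 548.3

548 lbmol/h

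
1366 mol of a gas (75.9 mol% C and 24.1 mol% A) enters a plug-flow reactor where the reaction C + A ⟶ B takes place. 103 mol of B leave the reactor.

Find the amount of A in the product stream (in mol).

226 mol

For B: n = n₀ + 1ξ → 103 = 0 + 1ξ, giving ξ = 103 mol.
Outlet amounts (n = n₀ + ν ξ):
  C: 1037 − 1(103) = 933.8
  A: 329.2 − 1(103) = 226.2
  B: 0 + 1(103) = 103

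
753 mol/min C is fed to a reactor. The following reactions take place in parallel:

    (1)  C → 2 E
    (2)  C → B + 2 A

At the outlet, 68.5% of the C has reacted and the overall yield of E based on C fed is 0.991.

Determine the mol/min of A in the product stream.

285 mol/min

Yield of E: 2ξ₁ / 753 = 0.991 → ξ₁ = 373.1 mol/min.
Conversion of C: 1ξ₁ + 1ξ₂ = 0.685 × 753 = 515.8 → ξ₂ = 142.7 mol/min.
Outlet amounts (n = n₀ + Σ ν·ξ):
  C: 753 − 1(373.1) − 1(142.7) = 237.2
  E: 0 + 2(373.1) = 746.2
  B: 0 + 1(142.7) = 142.7
  A: 0 + 2(142.7) = 285.4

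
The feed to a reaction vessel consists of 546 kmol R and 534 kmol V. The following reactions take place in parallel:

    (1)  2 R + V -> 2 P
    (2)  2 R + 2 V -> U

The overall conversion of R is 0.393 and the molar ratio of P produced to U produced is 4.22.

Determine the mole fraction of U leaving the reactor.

Conversion of R: R consumed = 0.393 × 546 = 214.6 kmol = 2ξ₁ + 2ξ₂.
Selectivity: 2ξ₁ / (1ξ₂) = 4.22 → ξ₁ = 2.11 ξ₂.
Substitute: (2·2.11 + 2) ξ₂ = 214.6 → ξ₂ = 34.5 kmol, ξ₁ = 72.79 kmol.
Outlet amounts (n = n₀ + Σ ν·ξ):
  R: 546 − 2(72.79) − 2(34.5) = 331.4
  V: 534 − 1(72.79) − 2(34.5) = 392.2
  P: 0 + 2(72.79) = 145.6
  U: 0 + 1(34.5) = 34.5
Total out = 903.7 kmol; y_U = 34.5 / 903.7 = 0.03817.

0.0382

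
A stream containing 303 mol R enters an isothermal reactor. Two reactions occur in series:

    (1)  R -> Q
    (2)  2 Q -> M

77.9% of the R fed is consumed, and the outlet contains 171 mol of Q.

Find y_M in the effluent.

0.12

Conversion of R: R consumed = 1ξ₁ = 0.779 × 303 → ξ₁ = 236 mol.
Q balance: n_Q = 0 + 1ξ₁ − 2ξ₂ = 171 → ξ₂ = (1·236 − 171)/2 = 32.52 mol.
Outlet amounts (n = n₀ + Σ ν·ξ):
  R: 303 − 1(236) = 66.96
  Q: 0 + 1(236) − 2(32.52) = 171
  M: 0 + 1(32.52) = 32.52
Total out = 270.5 mol; y_M = 32.52 / 270.5 = 0.1202.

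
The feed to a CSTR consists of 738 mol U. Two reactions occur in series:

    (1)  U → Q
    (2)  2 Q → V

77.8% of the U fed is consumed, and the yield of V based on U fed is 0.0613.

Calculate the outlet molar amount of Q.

484 mol

Conversion of U: U consumed = 1ξ₁ = 0.778 × 738 → ξ₁ = 574.2 mol.
Yield of V: 1ξ₂ / 738 = 0.0613 → ξ₂ = 45.24 mol.
Outlet amounts (n = n₀ + Σ ν·ξ):
  U: 738 − 1(574.2) = 163.8
  Q: 0 + 1(574.2) − 2(45.24) = 483.7
  V: 0 + 1(45.24) = 45.24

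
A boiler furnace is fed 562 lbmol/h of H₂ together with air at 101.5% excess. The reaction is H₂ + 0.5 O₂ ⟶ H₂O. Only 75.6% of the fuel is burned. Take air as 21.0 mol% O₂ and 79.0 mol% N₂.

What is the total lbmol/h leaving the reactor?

3050 lbmol/h

Stoichiometric O₂ = 0.5 × 562 = 281 lbmol/h; O₂ fed = 281 × 2.015 = 566.2 lbmol/h.
N₂ fed = 566.2 × 79/21 = 2130 lbmol/h.
Fuel reacted = 0.756 × 562 → ξ = 424.9 lbmol/h.
Outlet (n = n₀ + ν ξ):
  H₂: 562 − 1(424.9) = 137.1
  O₂: 566.2 − 0.5(424.9) = 353.8
  N₂: 2130 (inert)
  H₂O: 0 + 1(424.9) = 424.9
Total out = 137.1 + 353.8 + 2130 + 424.9 = 3046 lbmol/h.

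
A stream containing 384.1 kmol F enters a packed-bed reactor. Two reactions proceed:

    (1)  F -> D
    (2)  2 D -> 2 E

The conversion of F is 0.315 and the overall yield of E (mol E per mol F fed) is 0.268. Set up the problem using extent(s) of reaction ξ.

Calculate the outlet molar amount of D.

18.1 kmol

Conversion of F: F consumed = 1ξ₁ = 0.315 × 384.1 → ξ₁ = 121 kmol.
Yield of E: 2ξ₂ / 384.1 = 0.268 → ξ₂ = 51.47 kmol.
Outlet amounts (n = n₀ + Σ ν·ξ):
  F: 384.1 − 1(121) = 263.1
  D: 0 + 1(121) − 2(51.47) = 18.05
  E: 0 + 2(51.47) = 102.9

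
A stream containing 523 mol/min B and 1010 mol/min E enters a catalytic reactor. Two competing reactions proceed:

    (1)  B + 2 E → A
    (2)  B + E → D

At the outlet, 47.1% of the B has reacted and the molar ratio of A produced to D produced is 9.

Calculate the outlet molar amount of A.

Conversion of B: B consumed = 0.471 × 523 = 246.3 mol/min = 1ξ₁ + 1ξ₂.
Selectivity: 1ξ₁ / (1ξ₂) = 9 → ξ₁ = 9 ξ₂.
Substitute: (1·9 + 1) ξ₂ = 246.3 → ξ₂ = 24.63 mol/min, ξ₁ = 221.7 mol/min.
Outlet amounts (n = n₀ + Σ ν·ξ):
  B: 523 − 1(221.7) − 1(24.63) = 276.7
  E: 1010 − 2(221.7) − 1(24.63) = 542
  A: 0 + 1(221.7) = 221.7
  D: 0 + 1(24.63) = 24.63

222 mol/min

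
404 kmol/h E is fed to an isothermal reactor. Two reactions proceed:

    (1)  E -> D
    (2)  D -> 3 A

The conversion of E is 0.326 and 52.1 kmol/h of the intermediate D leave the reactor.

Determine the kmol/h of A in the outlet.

239 kmol/h

Conversion of E: E consumed = 1ξ₁ = 0.326 × 404 → ξ₁ = 131.7 kmol/h.
D balance: n_D = 0 + 1ξ₁ − 1ξ₂ = 52.1 → ξ₂ = (1·131.7 − 52.1)/1 = 79.6 kmol/h.
Outlet amounts (n = n₀ + Σ ν·ξ):
  E: 404 − 1(131.7) = 272.3
  D: 0 + 1(131.7) − 1(79.6) = 52.1
  A: 0 + 3(79.6) = 238.8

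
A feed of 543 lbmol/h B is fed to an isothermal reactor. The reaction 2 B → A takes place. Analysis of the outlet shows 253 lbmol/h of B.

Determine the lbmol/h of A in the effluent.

145 lbmol/h

For B: n = n₀ − 2ξ → 253 = 543 − 2ξ, giving ξ = 145 lbmol/h.
Outlet amounts (n = n₀ + ν ξ):
  B: 543 − 2(145) = 253
  A: 0 + 1(145) = 145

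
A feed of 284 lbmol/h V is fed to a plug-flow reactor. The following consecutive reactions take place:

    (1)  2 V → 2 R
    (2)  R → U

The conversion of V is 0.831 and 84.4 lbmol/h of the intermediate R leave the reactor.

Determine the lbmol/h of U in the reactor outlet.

Conversion of V: V consumed = 2ξ₁ = 0.831 × 284 → ξ₁ = 118 lbmol/h.
R balance: n_R = 0 + 2ξ₁ − 1ξ₂ = 84.4 → ξ₂ = (2·118 − 84.4)/1 = 151.6 lbmol/h.
Outlet amounts (n = n₀ + Σ ν·ξ):
  V: 284 − 2(118) = 48
  R: 0 + 2(118) − 1(151.6) = 84.4
  U: 0 + 1(151.6) = 151.6

152 lbmol/h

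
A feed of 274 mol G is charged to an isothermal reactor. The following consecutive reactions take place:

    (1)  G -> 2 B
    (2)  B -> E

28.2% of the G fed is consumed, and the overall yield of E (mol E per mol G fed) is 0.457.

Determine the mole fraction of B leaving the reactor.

Conversion of G: G consumed = 1ξ₁ = 0.282 × 274 → ξ₁ = 77.27 mol.
Yield of E: 1ξ₂ / 274 = 0.457 → ξ₂ = 125.2 mol.
Outlet amounts (n = n₀ + Σ ν·ξ):
  G: 274 − 1(77.27) = 196.7
  B: 0 + 2(77.27) − 1(125.2) = 29.32
  E: 0 + 1(125.2) = 125.2
Total out = 351.3 mol; y_B = 29.32 / 351.3 = 0.08346.

0.0835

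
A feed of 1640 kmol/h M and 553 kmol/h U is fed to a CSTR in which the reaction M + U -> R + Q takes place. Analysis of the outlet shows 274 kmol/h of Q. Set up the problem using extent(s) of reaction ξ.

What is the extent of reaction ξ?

For Q: n = n₀ + 1ξ → 274 = 0 + 1ξ, giving ξ = 274 kmol/h.
Outlet amounts (n = n₀ + ν ξ):
  M: 1640 − 1(274) = 1366
  U: 553 − 1(274) = 279
  R: 0 + 1(274) = 274
  Q: 0 + 1(274) = 274

ξ = 274 kmol/h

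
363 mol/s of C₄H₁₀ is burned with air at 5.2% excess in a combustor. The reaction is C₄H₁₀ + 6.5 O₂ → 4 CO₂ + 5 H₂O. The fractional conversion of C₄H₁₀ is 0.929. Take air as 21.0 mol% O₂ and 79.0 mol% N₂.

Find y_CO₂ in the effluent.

0.106

Stoichiometric O₂ = 6.5 × 363 = 2360 mol/s; O₂ fed = 2360 × 1.052 = 2482 mol/s.
N₂ fed = 2482 × 79/21 = 9338 mol/s.
Fuel reacted = 0.929 × 363 → ξ = 337.2 mol/s.
Outlet (n = n₀ + ν ξ):
  C₄H₁₀: 363 − 1(337.2) = 25.77
  O₂: 2482 − 6.5(337.2) = 290.2
  N₂: 9338 (inert)
  CO₂: 0 + 4(337.2) = 1349
  H₂O: 0 + 5(337.2) = 1686
Total out = 12690 mol/s; y_CO₂ = 1349 / 12690 = 0.1063.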